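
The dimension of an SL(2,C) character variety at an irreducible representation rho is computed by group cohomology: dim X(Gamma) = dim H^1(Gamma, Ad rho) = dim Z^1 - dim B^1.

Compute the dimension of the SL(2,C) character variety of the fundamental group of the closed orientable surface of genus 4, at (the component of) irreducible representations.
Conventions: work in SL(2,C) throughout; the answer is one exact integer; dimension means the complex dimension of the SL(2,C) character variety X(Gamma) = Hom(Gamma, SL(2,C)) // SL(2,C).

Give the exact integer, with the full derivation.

18

The genus-4 surface group: 2g = 8 generators, one relator prod [a_i, b_i].
Unconstrained cocycle data is one sl_2 vector per generator (24 dimensions), cut by the relator condition d_2(z) = 0.
At an irreducible rho, H^2 = coker(d_2) vanishes (Poincare duality: H^2 is dual to H^0 = invariants = 0), so d_2 is surjective onto sl_2 and dim Z^1 = 24 - 3 = 21.
As always at irreducible rho, dim B^1 = 3.
dim H^1 = 21 - 3 = 18 = dim X.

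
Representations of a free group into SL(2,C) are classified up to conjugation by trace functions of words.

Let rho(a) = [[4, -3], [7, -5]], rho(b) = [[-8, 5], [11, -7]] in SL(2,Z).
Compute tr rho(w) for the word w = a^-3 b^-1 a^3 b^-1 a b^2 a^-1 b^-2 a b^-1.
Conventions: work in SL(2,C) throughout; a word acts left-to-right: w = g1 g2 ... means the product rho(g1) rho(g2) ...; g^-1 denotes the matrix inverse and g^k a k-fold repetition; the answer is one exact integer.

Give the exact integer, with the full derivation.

86109725

rho(a^-1) = [[-5, 3], [-7, 4]]
... * rho(a^-1) = [[-5, 3], [-7, 4]]  ->  [[4, -3], [7, -5]]
... * rho(a^-1) = [[-5, 3], [-7, 4]]  ->  [[1, 0], [0, 1]]
... * rho(b^-1) = [[-7, -5], [-11, -8]]  ->  [[-7, -5], [-11, -8]]
... * rho(a) = [[4, -3], [7, -5]]  ->  [[-63, 46], [-100, 73]]
... * rho(a) = [[4, -3], [7, -5]]  ->  [[70, -41], [111, -65]]
... * rho(a) = [[4, -3], [7, -5]]  ->  [[-7, -5], [-11, -8]]
... * rho(b^-1) = [[-7, -5], [-11, -8]]  ->  [[104, 75], [165, 119]]
... * rho(a) = [[4, -3], [7, -5]]  ->  [[941, -687], [1493, -1090]]
... * rho(b) = [[-8, 5], [11, -7]]  ->  [[-15085, 9514], [-23934, 15095]]
... * rho(b) = [[-8, 5], [11, -7]]  ->  [[225334, -142023], [357517, -225335]]
... * rho(a^-1) = [[-5, 3], [-7, 4]]  ->  [[-132509, 107910], [-210240, 171211]]
... * rho(b^-1) = [[-7, -5], [-11, -8]]  ->  [[-259447, -200735], [-411641, -318488]]
... * rho(b^-1) = [[-7, -5], [-11, -8]]  ->  [[4024214, 2903115], [6384855, 4606109]]
... * rho(a) = [[4, -3], [7, -5]]  ->  [[36418661, -26588217], [57782183, -42185110]]
... * rho(b^-1) = [[-7, -5], [-11, -8]]  ->  [[37539760, 30612431], [59560929, 48569965]]
tr = 37539760 + 48569965 = 86109725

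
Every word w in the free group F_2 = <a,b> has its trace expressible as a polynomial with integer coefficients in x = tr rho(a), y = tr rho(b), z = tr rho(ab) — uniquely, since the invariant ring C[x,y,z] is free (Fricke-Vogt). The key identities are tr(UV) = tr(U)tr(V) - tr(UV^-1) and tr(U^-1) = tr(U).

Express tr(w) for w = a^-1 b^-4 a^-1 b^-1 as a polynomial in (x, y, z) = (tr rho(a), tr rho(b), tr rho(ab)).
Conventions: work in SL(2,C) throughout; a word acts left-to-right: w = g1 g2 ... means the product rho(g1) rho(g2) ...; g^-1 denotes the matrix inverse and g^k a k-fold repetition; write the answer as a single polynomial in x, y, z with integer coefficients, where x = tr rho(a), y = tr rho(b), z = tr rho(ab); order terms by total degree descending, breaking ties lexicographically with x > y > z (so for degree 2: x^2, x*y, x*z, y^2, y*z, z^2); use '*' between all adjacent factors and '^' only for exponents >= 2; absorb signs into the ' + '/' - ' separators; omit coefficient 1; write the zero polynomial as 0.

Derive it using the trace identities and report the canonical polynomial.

y^3*z^2 - x*y^2*z - y^3 - 2*y*z^2 + x*z + 3*y

apply: trace(a^-1) = trace(a) = x
apply: trace(a^-1 b) = trace(b)*trace(a) - trace(b a) = x*y - z
trace(a^-1 b^-1) = trace(a^-1)*trace(b) - trace(a^-1 b) = z
apply: trace(b^-2 a^-1) = trace(a^-1 b^-1)*trace(b) - trace(a^-1) = y*z - x
trace(b^-3 a^-1) = trace(b^-2 a^-1)*trace(b) - trace(b^-2 a^-1 b) = y^2*z - x*y - z
trace(b^-3 a^-1 b^-1) = trace(b^-3 a^-1)*trace(b) - trace(b^-3 a^-1 b) = y^3*z - x*y^2 - 2*y*z + x
trace(a b a) = trace(a)*trace(b a) - trace(b) = x*z - y
use: trace(a b a b) = trace(a b)*trace(a b) - trace(1)   [split at repeated a] = z^2 - 2
trace(b a b^-1 a) = trace(a b a)*trace(b) - trace(a b a b) = x*y*z - y^2 - z^2 + 2
trace(a b^-1 a^-1 b) = trace(b a b^-1)*trace(a) - trace(b a b^-1 a) = -x*y*z + x^2 + y^2 + z^2 - 2
use: trace(a^-1 b^-1 a b^-1) = trace(a b^-1 a^-1)*trace(b) - trace(a b^-1 a^-1 b) = x*y*z - x^2 - z^2 + 2
apply: trace(a^-1 b^-1 a b^-2) = trace(a^-1 b^-1 a b^-1)*trace(b) - trace(a^-1 b^-1 a) = x*y^2*z - x^2*y - y*z^2 + y
trace(b^-3 a^-1 b^-1 a) = trace(a^-1 b^-1 a b^-2)*trace(b) - trace(a^-1 b^-1 a b^-1) = x*y^3*z - x^2*y^2 - y^2*z^2 - x*y*z + x^2 + y^2 + z^2 - 2
trace(b^-3 a^-1 b^-1 a^-1) = trace(b^-3 a^-1 b^-1)*trace(a) - trace(b^-3 a^-1 b^-1 a) = y^2*z^2 - x*y*z - y^2 - z^2 + 2
trace(b^-2 a^-1 b^-1 a^-1) = trace(b^-2 a^-1 b^-1)*trace(a) - trace(b^-2 a^-1 b^-1 a) = y*z^2 - x*z - y
trace(a^-1 b^-4 a^-1 b^-1) = trace(b^-3 a^-1 b^-1 a^-1)*trace(b) - trace(b^-3 a^-1 b^-1 a^-1 b) = y^3*z^2 - x*y^2*z - y^3 - 2*y*z^2 + x*z + 3*y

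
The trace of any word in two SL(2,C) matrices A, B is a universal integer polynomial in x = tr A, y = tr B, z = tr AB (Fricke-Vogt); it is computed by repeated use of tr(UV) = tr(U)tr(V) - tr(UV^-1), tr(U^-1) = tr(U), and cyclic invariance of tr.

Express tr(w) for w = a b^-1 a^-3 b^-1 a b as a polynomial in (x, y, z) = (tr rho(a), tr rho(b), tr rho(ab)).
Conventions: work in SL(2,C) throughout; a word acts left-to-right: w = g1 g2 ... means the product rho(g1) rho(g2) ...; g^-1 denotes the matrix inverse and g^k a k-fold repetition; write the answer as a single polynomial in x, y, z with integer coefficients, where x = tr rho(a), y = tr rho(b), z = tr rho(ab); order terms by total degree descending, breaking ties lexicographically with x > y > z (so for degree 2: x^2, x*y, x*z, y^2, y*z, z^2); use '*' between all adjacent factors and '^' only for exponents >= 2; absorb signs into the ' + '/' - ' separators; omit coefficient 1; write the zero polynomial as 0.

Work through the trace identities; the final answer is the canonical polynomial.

trace(a b a) = trace(a) * trace(b a) - trace(b) = x*z - y
use: trace(b a b a) = trace(a b) * trace(a b) - trace(1)   [split at repeated a] = z^2 - 2
trace(b a b) = trace(b) * trace(a b) - trace(a) = y*z - x
use: trace(a b a b a) = trace(a) * trace(b a b a) - trace(b a b) = x*z^2 - y*z - x
trace(a b a b a b) = trace(a b a b) * trace(a b) - trace(b a)   [split at repeated a] = z^3 - 3*z
use: trace(b a b a b^-1 a) = trace(a b a b a) * trace(b) - trace(a b a b a b) = x*y*z^2 - y^2*z - z^3 - x*y + 3*z
trace(a b a b^-1 a^-1 b) = trace(b a b a b^-1) * trace(a) - trace(b a b a b^-1 a) = -x*y*z^2 + x^2*z + y^2*z + z^3 - 3*z
apply: trace(b^-1 a b a b^-1 a^-1) = trace(a b a b^-1 a^-1) * trace(b) - trace(a b a b^-1 a^-1 b) = x*y*z^2 - x^2*z - y^2*z - z^3 + x*y + 3*z
apply: trace(a b a b^-1) = trace(a b a) * trace(b) - trace(a b a b) = x*y*z - y^2 - z^2 + 2
use: trace(b^-1 a b a b^-1) = trace(a b a b^-1) * trace(b) - trace(a b a) = x*y^2*z - y^3 - y*z^2 - x*z + 3*y
trace(b^-1 a b a b^-1 a^-2) = trace(b^-1 a b a b^-1 a^-1) * trace(a) - trace(b^-1 a b a b^-1) = x^2*y*z^2 - x^3*z - 2*x*y^2*z - x*z^3 + x^2*y + y^3 + y*z^2 + 4*x*z - 3*y
trace(a b^-1 a^-3 b^-1 a b) = trace(b^-1 a b a b^-1 a^-2) * trace(a) - trace(b^-1 a b a b^-1 a^-1) = x^3*y*z^2 - x^4*z - 2*x^2*y^2*z - x^2*z^3 + x^3*y + x*y^3 + 5*x^2*z + y^2*z + z^3 - 4*x*y - 3*z

x^3*y*z^2 - x^4*z - 2*x^2*y^2*z - x^2*z^3 + x^3*y + x*y^3 + 5*x^2*z + y^2*z + z^3 - 4*x*y - 3*z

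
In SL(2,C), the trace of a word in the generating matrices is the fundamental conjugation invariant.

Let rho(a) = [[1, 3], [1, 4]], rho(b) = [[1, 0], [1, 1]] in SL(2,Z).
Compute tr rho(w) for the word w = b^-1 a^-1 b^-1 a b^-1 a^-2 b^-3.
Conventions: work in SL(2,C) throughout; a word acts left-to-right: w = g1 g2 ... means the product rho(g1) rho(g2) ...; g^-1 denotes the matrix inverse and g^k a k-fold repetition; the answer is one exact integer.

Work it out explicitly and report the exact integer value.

-607

rho(b^-1) = [[1, 0], [-1, 1]]
... * rho(a^-1) = [[4, -3], [-1, 1]]  ->  [[4, -3], [-5, 4]]
... * rho(b^-1) = [[1, 0], [-1, 1]]  ->  [[7, -3], [-9, 4]]
... * rho(a) = [[1, 3], [1, 4]]  ->  [[4, 9], [-5, -11]]
... * rho(b^-1) = [[1, 0], [-1, 1]]  ->  [[-5, 9], [6, -11]]
... * rho(a^-1) = [[4, -3], [-1, 1]]  ->  [[-29, 24], [35, -29]]
... * rho(a^-1) = [[4, -3], [-1, 1]]  ->  [[-140, 111], [169, -134]]
... * rho(b^-1) = [[1, 0], [-1, 1]]  ->  [[-251, 111], [303, -134]]
... * rho(b^-1) = [[1, 0], [-1, 1]]  ->  [[-362, 111], [437, -134]]
... * rho(b^-1) = [[1, 0], [-1, 1]]  ->  [[-473, 111], [571, -134]]
tr = -473 + -134 = -607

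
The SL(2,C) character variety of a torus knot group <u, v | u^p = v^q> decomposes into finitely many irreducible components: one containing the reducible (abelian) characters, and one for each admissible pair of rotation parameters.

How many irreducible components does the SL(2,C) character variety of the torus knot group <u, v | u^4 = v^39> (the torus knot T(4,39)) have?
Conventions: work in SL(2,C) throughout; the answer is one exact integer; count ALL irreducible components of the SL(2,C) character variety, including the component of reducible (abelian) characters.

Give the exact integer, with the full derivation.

In the torus knot group T(4,39), u^4 = v^39 is central, so an irreducible representation sends it to +I or -I (Schur).
So on each irreducible component the traces are pinned: tr(u) = 2*cos(pi*alpha/4) with 1 <= alpha <= 3, tr(v) = 2*cos(pi*beta/39) with 1 <= beta <= 38.
Consistency of u^4 = (-1)^alpha I with v^39 = (-1)^beta I forces alpha = beta (mod 2).
Enumerate parity-matched pairs: 2*19 odd-odd plus 1*19 even-even gives 57.
That is 57 components of irreducible characters, and with the reducible (abelian) component the total is 58.

58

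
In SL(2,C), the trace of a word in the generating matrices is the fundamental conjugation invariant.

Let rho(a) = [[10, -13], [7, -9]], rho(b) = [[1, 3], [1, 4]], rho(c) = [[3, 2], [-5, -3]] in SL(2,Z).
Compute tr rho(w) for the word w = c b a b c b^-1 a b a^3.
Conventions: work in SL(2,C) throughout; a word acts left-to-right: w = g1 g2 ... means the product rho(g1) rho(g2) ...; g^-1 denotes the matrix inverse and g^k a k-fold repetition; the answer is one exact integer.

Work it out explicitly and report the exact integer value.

-94673

rho(c) = [[3, 2], [-5, -3]]
... * rho(b) = [[1, 3], [1, 4]]  ->  [[5, 17], [-8, -27]]
... * rho(a) = [[10, -13], [7, -9]]  ->  [[169, -218], [-269, 347]]
... * rho(b) = [[1, 3], [1, 4]]  ->  [[-49, -365], [78, 581]]
... * rho(c) = [[3, 2], [-5, -3]]  ->  [[1678, 997], [-2671, -1587]]
... * rho(b^-1) = [[4, -3], [-1, 1]]  ->  [[5715, -4037], [-9097, 6426]]
... * rho(a) = [[10, -13], [7, -9]]  ->  [[28891, -37962], [-45988, 60427]]
... * rho(b) = [[1, 3], [1, 4]]  ->  [[-9071, -65175], [14439, 103744]]
... * rho(a) = [[10, -13], [7, -9]]  ->  [[-546935, 704498], [870598, -1121403]]
... * rho(a) = [[10, -13], [7, -9]]  ->  [[-537864, 769673], [856159, -1225147]]
... * rho(a) = [[10, -13], [7, -9]]  ->  [[9071, 65175], [-14439, -103744]]
tr = 9071 + -103744 = -94673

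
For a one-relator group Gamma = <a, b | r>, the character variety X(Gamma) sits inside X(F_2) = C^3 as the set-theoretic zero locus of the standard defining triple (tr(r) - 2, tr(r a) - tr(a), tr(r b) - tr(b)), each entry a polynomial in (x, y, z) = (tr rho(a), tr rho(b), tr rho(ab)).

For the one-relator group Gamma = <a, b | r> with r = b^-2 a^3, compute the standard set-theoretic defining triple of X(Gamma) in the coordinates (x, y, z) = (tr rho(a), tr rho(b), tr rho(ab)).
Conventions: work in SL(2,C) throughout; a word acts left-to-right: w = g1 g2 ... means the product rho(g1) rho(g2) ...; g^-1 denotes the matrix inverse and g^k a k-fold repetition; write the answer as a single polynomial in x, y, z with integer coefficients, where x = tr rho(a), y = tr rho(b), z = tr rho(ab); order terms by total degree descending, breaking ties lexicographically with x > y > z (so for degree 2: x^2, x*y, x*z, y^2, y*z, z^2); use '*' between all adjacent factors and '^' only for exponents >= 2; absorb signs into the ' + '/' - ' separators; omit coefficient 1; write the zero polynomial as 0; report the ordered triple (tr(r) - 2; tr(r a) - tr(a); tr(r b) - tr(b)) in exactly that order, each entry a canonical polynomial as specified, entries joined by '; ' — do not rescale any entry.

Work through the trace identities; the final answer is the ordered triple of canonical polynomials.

x^3*y^2 - x^2*y*z - x^3 - 2*x*y^2 + y*z + 3*x - 2; x^4*y^2 - x^3*y*z - x^4 - 3*x^2*y^2 + 2*x*y*z + 4*x^2 + y^2 - x - 2; x^3*y - x^2*z - 2*x*y - y + z

tr(a^2) = tr(a) tr(a) - tr(1)   [square of a] = x^2 - 2
tr(a^3) = tr(a) tr(a^2) - tr(a)   [square of a] = x^3 - 3*x
tr(a b a) = tr(a) tr(b a) - tr(b)   [square of a] = x*z - y
and tr(a^3 b) = tr(a) tr(a b a) - tr(a b)   [square of a] = x^2*z - x*y - z
tr(b^-1 a^3) = tr(a^3) tr(b) - tr(a^3 b)   [inverse elimination on b] = x^3*y - x^2*z - 2*x*y + z
tr(b^-2 a^3) = tr(b^-1 a^3) tr(b) - tr(b^-1 a^3 b)   [inverse elimination on b] = x^3*y^2 - x^2*y*z - x^3 - 2*x*y^2 + y*z + 3*x
and tr(a^4) = tr(a) tr(a^3) - tr(a^2)  (reduce the a square) = x^4 - 4*x^2 + 2
next, tr(a^4 b) = tr(a) tr(b a^3) - tr(b a^2)  (reduce the a square) = x^3*z - x^2*y - 2*x*z + y
and tr(a^4 b^-1) = tr(a^4) tr(b) - tr(a^4 b)  (eliminate b^-1) = x^4*y - x^3*z - 3*x^2*y + 2*x*z + y
tr(b^-2 a^4) = tr(a^4 b^-1) tr(b) - tr(a^4)  (eliminate b^-1) = x^4*y^2 - x^3*y*z - x^4 - 3*x^2*y^2 + 2*x*y*z + 4*x^2 + y^2 - 2
assemble the triple (tr(r) - 2; tr(r a) - x; tr(r b) - y)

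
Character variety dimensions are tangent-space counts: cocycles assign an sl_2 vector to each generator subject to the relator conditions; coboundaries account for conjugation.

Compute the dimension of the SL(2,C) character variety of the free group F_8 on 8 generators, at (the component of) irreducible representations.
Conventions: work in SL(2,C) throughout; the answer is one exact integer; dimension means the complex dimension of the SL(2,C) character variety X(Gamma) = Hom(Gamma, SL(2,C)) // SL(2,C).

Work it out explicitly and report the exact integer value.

21

Gamma = F_8 has 8 generators and no relators.
So Z^1 = (sl_2)^8 in full: dim Z^1 = 24.
Irreducibility makes the coboundary map sl_2 -> Z^1 injective (trivial centralizer), so dim B^1 = 3.
dim H^1 = 24 - 3 = 21, which is dim X.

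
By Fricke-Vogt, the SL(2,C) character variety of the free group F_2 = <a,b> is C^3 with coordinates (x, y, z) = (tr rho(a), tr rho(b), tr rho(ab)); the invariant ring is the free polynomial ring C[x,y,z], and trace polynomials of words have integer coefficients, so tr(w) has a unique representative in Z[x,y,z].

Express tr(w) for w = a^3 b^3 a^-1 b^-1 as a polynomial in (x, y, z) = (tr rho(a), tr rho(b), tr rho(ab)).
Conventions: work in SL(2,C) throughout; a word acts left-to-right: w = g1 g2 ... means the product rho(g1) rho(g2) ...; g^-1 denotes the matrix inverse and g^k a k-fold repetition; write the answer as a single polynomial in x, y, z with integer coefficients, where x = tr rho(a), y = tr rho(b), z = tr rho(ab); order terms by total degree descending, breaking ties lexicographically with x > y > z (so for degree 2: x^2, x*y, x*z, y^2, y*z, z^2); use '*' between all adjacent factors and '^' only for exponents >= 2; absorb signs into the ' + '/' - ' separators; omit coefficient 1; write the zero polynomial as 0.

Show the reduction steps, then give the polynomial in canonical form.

-x^3*y^3*z + x^4*y^2 + x^2*y^4 + x^2*y^2*z^2 + x^3*y*z + x*y^3*z - x^4 - 6*x^2*y^2 - x^2*z^2 - y^4 - y^2*z^2 + 4*x^2 + 4*y^2 + z^2 - 2

next, tr(a^2 b) = tr(a) tr(b a) - tr(b)   [square of a] = x*z - y
tr(a^2) = tr(a) tr(a) - tr(1)   [square of a] = x^2 - 2
and tr(a^2 b^2) = tr(b) tr(a^2 b) - tr(a^2)   [square of b] = x*y*z - x^2 - y^2 + 2
and tr(a^2 b^3) = tr(b) tr(a^2 b^2) - tr(a^2 b)   [square of b] = x*y^2*z - x^2*y - y^3 - x*z + 3*y
tr(b^4 a^2) = tr(b) tr(b^2 a^2 b) - tr(b^2 a^2)   [square of b] = x*y^3*z - x^2*y^2 - y^4 - 2*x*y*z + x^2 + 4*y^2 - 2
and tr(b a b) = tr(b) tr(a b) - tr(a)   [square of b] = y*z - x
and tr(b^2 a b) = tr(b) tr(b a b) - tr(b a)   [square of b] = y^2*z - x*y - z
and tr(b^4 a) = tr(b) tr(b^2 a b) - tr(b^2 a)   [square of b] = y^3*z - x*y^2 - 2*y*z + x
next, tr(b a^3 b^3) = tr(a) tr(b^4 a^2) - tr(b^4 a)   [square of a] = x^2*y^3*z - x^3*y^2 - x*y^4 - 2*x^2*y*z - y^3*z + x^3 + 5*x*y^2 + 2*y*z - 3*x
and tr(a b a b) = tr(b a) tr(b a) - tr(1)   [split at a repeated b] = z^2 - 2
tr(b^2 a b a) = tr(b) tr(a b a b) - tr(a b a)   [square of b] = y*z^2 - x*z - y
tr(b^2 a b a^2) = tr(a) tr(b^2 a b a) - tr(b^2 a b)   [square of a] = x*y*z^2 - x^2*z - y^2*z + z
and tr(a b a^3 b^2) = tr(a) tr(b^2 a b a^2) - tr(b^2 a b a)   [square of a] = x^2*y*z^2 - x^3*z - x*y^2*z - y*z^2 + 2*x*z + y
next, tr(b a b a^2) = tr(a) tr(b a b a) - tr(b a b)   [square of a] = x*z^2 - y*z - x
tr(a b a^3 b) = tr(a) tr(b a b a^2) - tr(b a b a)   [square of a] = x^2*z^2 - x*y*z - x^2 - z^2 + 2
tr(b a^3 b^3 a) = tr(b) tr(a b a^3 b^2) - tr(a b a^3 b)   [square of b] = x^2*y^2*z^2 - x^3*y*z - x*y^3*z - x^2*z^2 - y^2*z^2 + 3*x*y*z + x^2 + y^2 + z^2 - 2
tr(a^3 b^3 a^-1 b) = tr(b a^3 b^3) tr(a) - tr(b a^3 b^3 a)   [inverse elimination on a] = x^3*y^3*z - x^4*y^2 - x^2*y^4 - x^2*y^2*z^2 - x^3*y*z + x^4 + 5*x^2*y^2 + x^2*z^2 + y^2*z^2 - x*y*z - 4*x^2 - y^2 - z^2 + 2
tr(a^3 b^3 a^-1 b^-1) = tr(a^3 b^3 a^-1) tr(b) - tr(a^3 b^3 a^-1 b)   [inverse elimination on b] = -x^3*y^3*z + x^4*y^2 + x^2*y^4 + x^2*y^2*z^2 + x^3*y*z + x*y^3*z - x^4 - 6*x^2*y^2 - x^2*z^2 - y^4 - y^2*z^2 + 4*x^2 + 4*y^2 + z^2 - 2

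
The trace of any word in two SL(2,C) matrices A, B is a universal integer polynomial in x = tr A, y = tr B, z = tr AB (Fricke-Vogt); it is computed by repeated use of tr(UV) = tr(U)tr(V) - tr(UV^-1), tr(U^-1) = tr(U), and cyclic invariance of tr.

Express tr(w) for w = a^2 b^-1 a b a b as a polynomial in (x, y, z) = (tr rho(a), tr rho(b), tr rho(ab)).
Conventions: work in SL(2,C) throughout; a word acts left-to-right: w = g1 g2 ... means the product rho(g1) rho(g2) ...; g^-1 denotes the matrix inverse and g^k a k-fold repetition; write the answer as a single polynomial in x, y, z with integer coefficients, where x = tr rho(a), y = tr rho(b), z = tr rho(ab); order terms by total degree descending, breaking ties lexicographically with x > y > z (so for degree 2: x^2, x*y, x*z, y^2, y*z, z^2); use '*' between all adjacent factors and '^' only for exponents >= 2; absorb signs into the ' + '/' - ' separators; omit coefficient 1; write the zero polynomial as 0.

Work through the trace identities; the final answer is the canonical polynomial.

x^2*y*z^2 - x*y^2*z - x*z^3 - x^2*y + 2*x*z + y

tr(b a b a) = tr(b a) * tr(b a) - tr(1)   [split at repeated b] = z^2 - 2
tr(b a b) = tr(b) * tr(a b) - tr(a) = y*z - x
and tr(a b a b a) = tr(a) * tr(b a b a) - tr(b a b) = x*z^2 - y*z - x
and tr(a b a b a^2) = tr(a) * tr(a b a b a) - tr(a b a b) = x^2*z^2 - x*y*z - x^2 - z^2 + 2
and tr(b a b a b a) = tr(b a) * tr(b a b a) - tr(b^-1 a^-1)   [split at repeated b] = z^3 - 3*z
next, tr(a b a) = tr(a) * tr(b a) - tr(b) = x*z - y
tr(b a b a b) = tr(b) * tr(a b a b) - tr(a b a) = y*z^2 - x*z - y
and tr(a b a b a^2 b) = tr(a) * tr(b a b a b a) - tr(b a b a b) = x*z^3 - y*z^2 - 2*x*z + y
next, tr(a^2 b^-1 a b a b) = tr(a b a b a^2) * tr(b) - tr(a b a b a^2 b) = x^2*y*z^2 - x*y^2*z - x*z^3 - x^2*y + 2*x*z + y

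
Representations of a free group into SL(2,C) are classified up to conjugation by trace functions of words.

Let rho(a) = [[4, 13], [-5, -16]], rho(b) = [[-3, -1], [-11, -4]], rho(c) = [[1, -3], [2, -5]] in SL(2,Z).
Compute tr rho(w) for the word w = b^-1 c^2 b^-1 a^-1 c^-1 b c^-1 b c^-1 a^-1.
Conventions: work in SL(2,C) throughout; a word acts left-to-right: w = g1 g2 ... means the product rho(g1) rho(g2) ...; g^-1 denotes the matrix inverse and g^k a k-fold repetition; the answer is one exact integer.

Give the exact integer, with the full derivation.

rho(b^-1) = [[-4, 1], [11, -3]]
... * rho(c) = [[1, -3], [2, -5]]  ->  [[-2, 7], [5, -18]]
... * rho(c) = [[1, -3], [2, -5]]  ->  [[12, -29], [-31, 75]]
... * rho(b^-1) = [[-4, 1], [11, -3]]  ->  [[-367, 99], [949, -256]]
... * rho(a^-1) = [[-16, -13], [5, 4]]  ->  [[6367, 5167], [-16464, -13361]]
... * rho(c^-1) = [[-5, 3], [-2, 1]]  ->  [[-42169, 24268], [109042, -62753]]
... * rho(b) = [[-3, -1], [-11, -4]]  ->  [[-140441, -54903], [363157, 141970]]
... * rho(c^-1) = [[-5, 3], [-2, 1]]  ->  [[812011, -476226], [-2099725, 1231441]]
... * rho(b) = [[-3, -1], [-11, -4]]  ->  [[2802453, 1092893], [-7246676, -2826039]]
... * rho(c^-1) = [[-5, 3], [-2, 1]]  ->  [[-16198051, 9500252], [41885458, -24566067]]
... * rho(a^-1) = [[-16, -13], [5, 4]]  ->  [[306670076, 248575671], [-792997663, -642775222]]
tr = 306670076 + -642775222 = -336105146

-336105146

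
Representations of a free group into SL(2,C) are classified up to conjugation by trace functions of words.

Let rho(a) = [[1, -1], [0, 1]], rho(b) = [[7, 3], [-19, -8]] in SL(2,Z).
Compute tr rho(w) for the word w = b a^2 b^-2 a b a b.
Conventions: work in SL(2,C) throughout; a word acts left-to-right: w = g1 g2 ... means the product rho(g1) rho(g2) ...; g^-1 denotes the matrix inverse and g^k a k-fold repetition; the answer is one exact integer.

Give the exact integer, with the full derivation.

-12921

rho(b) = [[7, 3], [-19, -8]]
... * rho(a) = [[1, -1], [0, 1]]  ->  [[7, -4], [-19, 11]]
... * rho(a) = [[1, -1], [0, 1]]  ->  [[7, -11], [-19, 30]]
... * rho(b^-1) = [[-8, -3], [19, 7]]  ->  [[-265, -98], [722, 267]]
... * rho(b^-1) = [[-8, -3], [19, 7]]  ->  [[258, 109], [-703, -297]]
... * rho(a) = [[1, -1], [0, 1]]  ->  [[258, -149], [-703, 406]]
... * rho(b) = [[7, 3], [-19, -8]]  ->  [[4637, 1966], [-12635, -5357]]
... * rho(a) = [[1, -1], [0, 1]]  ->  [[4637, -2671], [-12635, 7278]]
... * rho(b) = [[7, 3], [-19, -8]]  ->  [[83208, 35279], [-226727, -96129]]
tr = 83208 + -96129 = -12921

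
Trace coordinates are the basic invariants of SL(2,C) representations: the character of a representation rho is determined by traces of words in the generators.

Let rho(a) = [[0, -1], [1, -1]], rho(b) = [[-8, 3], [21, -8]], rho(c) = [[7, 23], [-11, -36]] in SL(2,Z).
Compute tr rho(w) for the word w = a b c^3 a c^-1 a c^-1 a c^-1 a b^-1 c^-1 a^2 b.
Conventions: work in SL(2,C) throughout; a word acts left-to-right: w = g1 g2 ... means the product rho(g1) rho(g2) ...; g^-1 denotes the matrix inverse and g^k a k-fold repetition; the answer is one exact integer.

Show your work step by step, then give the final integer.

-831710922397160

rho(a) = [[0, -1], [1, -1]]
... * rho(b) = [[-8, 3], [21, -8]]  ->  [[-21, 8], [-29, 11]]
... * rho(c) = [[7, 23], [-11, -36]]  ->  [[-235, -771], [-324, -1063]]
... * rho(c) = [[7, 23], [-11, -36]]  ->  [[6836, 22351], [9425, 30816]]
... * rho(c) = [[7, 23], [-11, -36]]  ->  [[-198009, -647408], [-273001, -892601]]
... * rho(a) = [[0, -1], [1, -1]]  ->  [[-647408, 845417], [-892601, 1165602]]
... * rho(c^-1) = [[-36, -23], [11, 7]]  ->  [[32606275, 20808303], [44955258, 28689037]]
... * rho(a) = [[0, -1], [1, -1]]  ->  [[20808303, -53414578], [28689037, -73644295]]
... * rho(c^-1) = [[-36, -23], [11, 7]]  ->  [[-1336659266, -852493015], [-1842892577, -1175357916]]
... * rho(a) = [[0, -1], [1, -1]]  ->  [[-852493015, 2189152281], [-1175357916, 3018250493]]
... * rho(c^-1) = [[-36, -23], [11, 7]]  ->  [[54770423631, 34931405312], [75513640399, 48160985519]]
... * rho(a) = [[0, -1], [1, -1]]  ->  [[34931405312, -89701828943], [48160985519, -123674625918]]
... * rho(b^-1) = [[-8, -3], [-21, -8]]  ->  [[1604287165307, 612820415608], [2211879260126, 844914050787]]
... * rho(c^-1) = [[-36, -23], [11, 7]]  ->  [[-51013313379364, -32608861892805], [-70333598805879, -44958824627389]]
... * rho(a) = [[0, -1], [1, -1]]  ->  [[-32608861892805, 83622175272169], [-44958824627389, 115292423433268]]
... * rho(a) = [[0, -1], [1, -1]]  ->  [[83622175272169, -51013313379364], [115292423433268, -70333598805879]]
... * rho(b) = [[-8, 3], [21, -8]]  ->  [[-1740256983143996, 658973032851419], [-2399344962389603, 908546060746836]]
tr = -1740256983143996 + 908546060746836 = -831710922397160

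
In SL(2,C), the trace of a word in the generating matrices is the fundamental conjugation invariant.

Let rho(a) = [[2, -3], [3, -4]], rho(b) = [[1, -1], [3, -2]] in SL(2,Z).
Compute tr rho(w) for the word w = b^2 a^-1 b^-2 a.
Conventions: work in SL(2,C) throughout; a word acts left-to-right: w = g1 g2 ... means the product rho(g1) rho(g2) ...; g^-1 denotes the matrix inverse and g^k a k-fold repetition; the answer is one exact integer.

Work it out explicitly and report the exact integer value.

rho(b) = [[1, -1], [3, -2]]
... * rho(b) = [[1, -1], [3, -2]]  ->  [[-2, 1], [-3, 1]]
... * rho(a^-1) = [[-4, 3], [-3, 2]]  ->  [[5, -4], [9, -7]]
... * rho(b^-1) = [[-2, 1], [-3, 1]]  ->  [[2, 1], [3, 2]]
... * rho(b^-1) = [[-2, 1], [-3, 1]]  ->  [[-7, 3], [-12, 5]]
... * rho(a) = [[2, -3], [3, -4]]  ->  [[-5, 9], [-9, 16]]
tr = -5 + 16 = 11

11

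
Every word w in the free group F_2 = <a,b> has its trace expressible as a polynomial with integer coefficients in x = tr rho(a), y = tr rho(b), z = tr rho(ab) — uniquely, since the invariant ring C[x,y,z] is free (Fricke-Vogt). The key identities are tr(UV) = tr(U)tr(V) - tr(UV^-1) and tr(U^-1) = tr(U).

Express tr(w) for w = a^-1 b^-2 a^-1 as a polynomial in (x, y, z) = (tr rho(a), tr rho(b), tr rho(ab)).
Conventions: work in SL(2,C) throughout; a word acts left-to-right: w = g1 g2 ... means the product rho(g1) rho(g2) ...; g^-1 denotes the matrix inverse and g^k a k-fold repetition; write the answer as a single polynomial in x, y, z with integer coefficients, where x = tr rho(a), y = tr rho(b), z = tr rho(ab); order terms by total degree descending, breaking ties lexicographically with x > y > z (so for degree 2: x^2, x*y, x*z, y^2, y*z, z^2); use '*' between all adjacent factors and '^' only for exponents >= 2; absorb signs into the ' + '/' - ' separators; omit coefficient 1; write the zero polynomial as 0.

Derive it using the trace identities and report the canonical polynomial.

x*y*z - x^2 - y^2 + 2

and tr(b^-1) = tr(b) = y
next, tr(b^-1 a) = tr(a) * tr(b) - tr(a b) = x*y - z
tr(b^-1 a^-1) = tr(b^-1) * tr(a) - tr(b^-1 a) = z
and tr(a^-1 b^-2) = tr(b^-1 a^-1) * tr(b) - tr(b^-1 a^-1 b) = y*z - x
next, tr(b^-2) = tr(b^-1) * tr(b) - tr(1) = y^2 - 2
tr(a^-1 b^-2 a^-1) = tr(a^-1 b^-2) * tr(a) - tr(a^-1 b^-2 a) = x*y*z - x^2 - y^2 + 2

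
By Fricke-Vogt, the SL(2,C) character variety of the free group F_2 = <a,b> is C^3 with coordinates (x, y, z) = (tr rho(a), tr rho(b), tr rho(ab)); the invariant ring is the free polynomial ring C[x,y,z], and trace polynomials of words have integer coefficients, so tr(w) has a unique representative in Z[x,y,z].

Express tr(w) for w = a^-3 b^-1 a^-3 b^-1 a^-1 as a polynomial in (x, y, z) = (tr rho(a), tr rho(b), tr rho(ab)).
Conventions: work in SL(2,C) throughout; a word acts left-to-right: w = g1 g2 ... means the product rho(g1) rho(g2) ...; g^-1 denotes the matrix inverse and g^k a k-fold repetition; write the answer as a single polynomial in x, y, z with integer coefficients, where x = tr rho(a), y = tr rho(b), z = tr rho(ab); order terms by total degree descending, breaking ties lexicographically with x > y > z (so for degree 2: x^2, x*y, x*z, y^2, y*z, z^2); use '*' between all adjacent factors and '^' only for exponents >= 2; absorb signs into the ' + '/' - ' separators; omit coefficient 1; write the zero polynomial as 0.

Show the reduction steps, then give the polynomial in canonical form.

x^5*z^2 - 2*x^4*y*z + x^3*y^2 - 3*x^3*z^2 + 4*x^2*y*z - x*y^2 + 2*x*z^2 - y*z - x

trace(a^-1) = trace(a) = x
trace(a^-2) = trace(a^-1) * trace(a) - trace(1)   [inverse elimination on a] = x^2 - 2
use: trace(a^-3) = trace(a^-2) * trace(a) - trace(a^-1)   [inverse elimination on a] = x^3 - 3*x
trace(b a^-1) = trace(b) * trace(a) - trace(b a)   [inverse elimination on a] = x*y - z
trace(a^-1 b a^-1) = trace(b a^-1) * trace(a) - trace(b)   [inverse elimination on a] = x^2*y - x*z - y
trace(a^-3 b) = trace(a^-1 b a^-1) * trace(a) - trace(a^-1 b)   [inverse elimination on a] = x^3*y - x^2*z - 2*x*y + z
trace(b^-1 a^-3) = trace(a^-3) * trace(b) - trace(a^-3 b)   [inverse elimination on b] = x^2*z - x*y - z
trace(b^-1 a^-2) = trace(b^-1 a^-1) * trace(a) - trace(b^-1)   [inverse elimination on a] = x*z - y
trace(a^-3 b^-1 a^-1) = trace(b^-1 a^-3) * trace(a) - trace(b^-1 a^-2)   [inverse elimination on a] = x^3*z - x^2*y - 2*x*z + y
apply: trace(a^-1 b^-1 a^-4) = trace(a^-3 b^-1 a^-1) * trace(a) - trace(a^-3 b^-1)   [inverse elimination on a] = x^4*z - x^3*y - 3*x^2*z + 2*x*y + z
trace(b^-1 a^-6) = trace(a^-1 b^-1 a^-4) * trace(a) - trace(a^-1 b^-1 a^-3)   [inverse elimination on a] = x^5*z - x^4*y - 4*x^3*z + 3*x^2*y + 3*x*z - y
apply: trace(a^-4 b^-1 a^-3) = trace(b^-1 a^-6) * trace(a) - trace(b^-1 a^-5)   [inverse elimination on a] = x^6*z - x^5*y - 5*x^4*z + 4*x^3*y + 6*x^2*z - 3*x*y - z
use: trace(b a b) = trace(b) * trace(a b) - trace(a)   [square of b] = y*z - x
trace(b a b a) = trace(a b) * trace(a b) - trace(1)   [split at a repeated a] = z^2 - 2
apply: trace(a^-1 b a b) = trace(b a b) * trace(a) - trace(b a b a)   [inverse elimination on a] = x*y*z - x^2 - z^2 + 2
use: trace(b^-1 a^-1 b a) = trace(a^-1 b a) * trace(b) - trace(a^-1 b a b)   [inverse elimination on b] = -x*y*z + x^2 + y^2 + z^2 - 2
use: trace(b^-1 a^-1 b a^-1) = trace(b^-1 a^-1 b) * trace(a) - trace(b^-1 a^-1 b a)   [inverse elimination on a] = x*y*z - y^2 - z^2 + 2
use: trace(a^-2 b^-1 a^-1 b) = trace(b^-1 a^-1 b a^-1) * trace(a) - trace(b^-1 a^-1 b)   [inverse elimination on a] = x^2*y*z - x*y^2 - x*z^2 + x
apply: trace(b a^-3 b^-1 a^-1) = trace(a^-2 b^-1 a^-1 b) * trace(a) - trace(a^-2 b^-1 a^-1 b a)   [inverse elimination on a] = x^3*y*z - x^2*y^2 - x^2*z^2 - x*y*z + x^2 + y^2 + z^2 - 2
trace(b^-1 a^-2 b a^-3) = trace(b a^-3 b^-1 a^-1) * trace(a) - trace(b a^-3 b^-1)   [inverse elimination on a] = x^4*y*z - x^3*y^2 - x^3*z^2 - x^2*y*z + x*y^2 + x*z^2 + x
trace(b^2) = trace(b) * trace(b) - trace(1)   [square of b] = y^2 - 2
trace(b a^-1 b) = trace(b^2) * trace(a) - trace(b^2 a)   [inverse elimination on a] = x*y^2 - y*z - x
apply: trace(b a^-1 b a^-1) = trace(b a^-1 b) * trace(a) - trace(b a^-1 b a)   [inverse elimination on a] = x^2*y^2 - 2*x*y*z + z^2 - 2
apply: trace(a^-2 b a^-1 b) = trace(b a^-1 b a^-1) * trace(a) - trace(b a^-1 b)   [inverse elimination on a] = x^3*y^2 - 2*x^2*y*z - x*y^2 + x*z^2 + y*z - x
trace(b^-1 a^-2 b a^-1) = trace(a^-2 b a^-1) * trace(b) - trace(a^-2 b a^-1 b)   [inverse elimination on b] = x^2*y*z - x*y^2 - x*z^2 + x
use: trace(b^-1 a^-2 b a^-2) = trace(b^-1 a^-2 b a^-1) * trace(a) - trace(b^-1 a^-2 b)   [inverse elimination on a] = x^3*y*z - x^2*y^2 - x^2*z^2 + 2
use: trace(a^-2 b a^-4 b^-1) = trace(b^-1 a^-2 b a^-3) * trace(a) - trace(b^-1 a^-2 b a^-2)   [inverse elimination on a] = x^5*y*z - x^4*y^2 - x^4*z^2 - 2*x^3*y*z + 2*x^2*y^2 + 2*x^2*z^2 + x^2 - 2
apply: trace(a^-4 b) = trace(a^-1 b a^-2) * trace(a) - trace(a^-1 b a^-1)   [inverse elimination on a] = x^4*y - x^3*z - 3*x^2*y + 2*x*z + y
use: trace(a^-1 b a^-4) = trace(a^-4 b) * trace(a) - trace(a^-4 b a)   [inverse elimination on a] = x^5*y - x^4*z - 4*x^3*y + 3*x^2*z + 3*x*y - z
trace(b^2 a^-2) = trace(b^2 a^-1) * trace(a) - trace(b^2)   [inverse elimination on a] = x^2*y^2 - x*y*z - x^2 - y^2 + 2
use: trace(b a^-3 b) = trace(b^2 a^-2) * trace(a) - trace(b^2 a^-1)   [inverse elimination on a] = x^3*y^2 - x^2*y*z - x^3 - 2*x*y^2 + y*z + 3*x
use: trace(b a b a^-2) = trace(b a b a^-1) * trace(a) - trace(b a b)   [inverse elimination on a] = x^2*y*z - x^3 - x*z^2 - y*z + 3*x
apply: trace(b a^-3 b a) = trace(b a b a^-2) * trace(a) - trace(b a b a^-1)   [inverse elimination on a] = x^3*y*z - x^4 - x^2*z^2 - 2*x*y*z + 4*x^2 + z^2 - 2
apply: trace(a^-2 b a^-1 b a^-1) = trace(b a^-3 b) * trace(a) - trace(b a^-3 b a)   [inverse elimination on a] = x^4*y^2 - 2*x^3*y*z - 2*x^2*y^2 + x^2*z^2 + 3*x*y*z - x^2 - z^2 + 2
trace(a^-1 b a^-4 b) = trace(a^-2 b a^-1 b a^-1) * trace(a) - trace(a^-2 b a^-1 b)   [inverse elimination on a] = x^5*y^2 - 2*x^4*y*z - 3*x^3*y^2 + x^3*z^2 + 5*x^2*y*z - x^3 + x*y^2 - 2*x*z^2 - y*z + 3*x
trace(a^-1 b a^-4 b^-1) = trace(a^-1 b a^-4) * trace(b) - trace(a^-1 b a^-4 b)   [inverse elimination on b] = x^4*y*z - x^3*y^2 - x^3*z^2 - 2*x^2*y*z + x^3 + 2*x*y^2 + 2*x*z^2 - 3*x
trace(a^-4 b^-1 a^-3 b) = trace(a^-2 b a^-4 b^-1) * trace(a) - trace(a^-2 b a^-4 b^-1 a)   [inverse elimination on a] = x^6*y*z - x^5*y^2 - x^5*z^2 - 3*x^4*y*z + 3*x^3*y^2 + 3*x^3*z^2 + 2*x^2*y*z - 2*x*y^2 - 2*x*z^2 + x
trace(a^-3 b^-1 a^-3 b^-1 a^-1) = trace(a^-4 b^-1 a^-3) * trace(b) - trace(a^-4 b^-1 a^-3 b)   [inverse elimination on b] = x^5*z^2 - 2*x^4*y*z + x^3*y^2 - 3*x^3*z^2 + 4*x^2*y*z - x*y^2 + 2*x*z^2 - y*z - x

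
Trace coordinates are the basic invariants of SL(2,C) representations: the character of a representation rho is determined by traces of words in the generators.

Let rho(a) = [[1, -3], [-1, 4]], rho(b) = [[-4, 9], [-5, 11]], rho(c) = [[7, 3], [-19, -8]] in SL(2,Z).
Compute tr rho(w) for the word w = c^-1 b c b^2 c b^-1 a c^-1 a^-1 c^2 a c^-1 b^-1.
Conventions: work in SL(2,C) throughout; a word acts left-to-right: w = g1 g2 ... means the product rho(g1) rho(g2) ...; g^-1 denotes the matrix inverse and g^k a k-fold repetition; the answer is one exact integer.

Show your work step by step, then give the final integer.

rho(c^-1) = [[-8, -3], [19, 7]]
... * rho(b) = [[-4, 9], [-5, 11]]  ->  [[47, -105], [-111, 248]]
... * rho(c) = [[7, 3], [-19, -8]]  ->  [[2324, 981], [-5489, -2317]]
... * rho(b) = [[-4, 9], [-5, 11]]  ->  [[-14201, 31707], [33541, -74888]]
... * rho(b) = [[-4, 9], [-5, 11]]  ->  [[-101731, 220968], [240276, -521899]]
... * rho(c) = [[7, 3], [-19, -8]]  ->  [[-4910509, -2072937], [11598013, 4896020]]
... * rho(b^-1) = [[11, -9], [5, -4]]  ->  [[-64380284, 52486329], [152058243, -123966197]]
... * rho(a) = [[1, -3], [-1, 4]]  ->  [[-116866613, 403086168], [276024440, -952039517]]
... * rho(c^-1) = [[-8, -3], [19, 7]]  ->  [[8593570096, 3172203015], [-20296946343, -7492349939]]
... * rho(a^-1) = [[4, 3], [1, 1]]  ->  [[37546483399, 28952913303], [-88680135311, -68383188968]]
... * rho(c) = [[7, 3], [-19, -8]]  ->  [[-287279968964, -118983856227], [678519643215, 281025105811]]
... * rho(c) = [[7, 3], [-19, -8]]  ->  [[249733485565, 90030942924], [-589839507904, -212641916843]]
... * rho(a) = [[1, -3], [-1, 4]]  ->  [[159702542641, -389076684999], [-377197591061, 918950856340]]
... * rho(c^-1) = [[-8, -3], [19, 7]]  ->  [[-8670077356109, -3202644422916], [20477646998948, 7564248767563]]
... * rho(b^-1) = [[11, -9], [5, -4]]  ->  [[-111384073031779, 90841273896645], [263075360826243, -214555818060784]]
tr = -111384073031779 + -214555818060784 = -325939891092563

-325939891092563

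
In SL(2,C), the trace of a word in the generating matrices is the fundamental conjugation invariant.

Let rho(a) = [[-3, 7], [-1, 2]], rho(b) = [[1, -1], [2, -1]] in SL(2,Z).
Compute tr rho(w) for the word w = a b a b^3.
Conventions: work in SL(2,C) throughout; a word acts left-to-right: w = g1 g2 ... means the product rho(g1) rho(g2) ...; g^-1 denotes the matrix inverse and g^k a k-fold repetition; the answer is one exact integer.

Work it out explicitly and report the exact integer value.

rho(a) = [[-3, 7], [-1, 2]]
... * rho(b) = [[1, -1], [2, -1]]  ->  [[11, -4], [3, -1]]
... * rho(a) = [[-3, 7], [-1, 2]]  ->  [[-29, 69], [-8, 19]]
... * rho(b) = [[1, -1], [2, -1]]  ->  [[109, -40], [30, -11]]
... * rho(b) = [[1, -1], [2, -1]]  ->  [[29, -69], [8, -19]]
... * rho(b) = [[1, -1], [2, -1]]  ->  [[-109, 40], [-30, 11]]
tr = -109 + 11 = -98

-98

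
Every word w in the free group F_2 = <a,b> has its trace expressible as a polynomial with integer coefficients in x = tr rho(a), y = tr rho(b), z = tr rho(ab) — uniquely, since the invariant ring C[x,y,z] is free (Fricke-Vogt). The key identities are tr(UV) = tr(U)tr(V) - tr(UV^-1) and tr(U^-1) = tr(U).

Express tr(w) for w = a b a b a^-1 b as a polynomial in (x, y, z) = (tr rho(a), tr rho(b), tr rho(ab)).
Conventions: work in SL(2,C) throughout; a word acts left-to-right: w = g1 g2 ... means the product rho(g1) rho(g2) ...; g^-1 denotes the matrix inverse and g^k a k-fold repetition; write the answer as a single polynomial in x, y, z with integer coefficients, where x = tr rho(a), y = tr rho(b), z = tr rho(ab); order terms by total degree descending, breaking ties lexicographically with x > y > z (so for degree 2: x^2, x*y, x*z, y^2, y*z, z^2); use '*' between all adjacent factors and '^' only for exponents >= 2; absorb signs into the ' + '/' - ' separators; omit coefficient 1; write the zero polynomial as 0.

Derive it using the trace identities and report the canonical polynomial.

x*y*z^2 - x^2*z - z^3 - x*y + 3*z

tr(a b a b) = tr(a b) tr(a b) - tr(1)  (split on a) = z^2 - 2
tr(a b a) = tr(a) tr(b a) - tr(b)  (reduce the a square) = x*z - y
apply: tr(b a b a b) = tr(b) tr(a b a b) - tr(a b a)  (reduce the b square) = y*z^2 - x*z - y
tr(b a b a b a) = tr(a b) tr(a b a b) - tr(a^-1 b^-1)  (split on a) = z^3 - 3*z
tr(a b a b a^-1 b) = tr(b a b a b) tr(a) - tr(b a b a b a)  (eliminate a^-1) = x*y*z^2 - x^2*z - z^3 - x*y + 3*z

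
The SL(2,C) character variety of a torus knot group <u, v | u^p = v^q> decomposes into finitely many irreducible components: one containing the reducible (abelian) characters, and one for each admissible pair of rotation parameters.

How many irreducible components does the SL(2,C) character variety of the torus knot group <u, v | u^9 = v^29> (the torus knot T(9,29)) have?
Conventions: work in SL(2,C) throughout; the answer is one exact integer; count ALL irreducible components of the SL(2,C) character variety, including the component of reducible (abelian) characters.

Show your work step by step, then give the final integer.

113

For T(9,29): irreducibility forces the central element u^9 = v^29 to one of +I, -I.
This locks tr(u) to 2*cos(pi*alpha/9), alpha in 1..8, and tr(v) to 2*cos(pi*beta/29), beta in 1..28, on each component of irreducible characters.
The two central values (-1)^alpha I and (-1)^beta I must be the same matrix, so alpha and beta share a parity.
Enumerate parity-matched pairs: 4*14 odd-odd plus 4*14 even-even gives 112.
That is 112 components of irreducible characters, and with the reducible (abelian) component the total is 113.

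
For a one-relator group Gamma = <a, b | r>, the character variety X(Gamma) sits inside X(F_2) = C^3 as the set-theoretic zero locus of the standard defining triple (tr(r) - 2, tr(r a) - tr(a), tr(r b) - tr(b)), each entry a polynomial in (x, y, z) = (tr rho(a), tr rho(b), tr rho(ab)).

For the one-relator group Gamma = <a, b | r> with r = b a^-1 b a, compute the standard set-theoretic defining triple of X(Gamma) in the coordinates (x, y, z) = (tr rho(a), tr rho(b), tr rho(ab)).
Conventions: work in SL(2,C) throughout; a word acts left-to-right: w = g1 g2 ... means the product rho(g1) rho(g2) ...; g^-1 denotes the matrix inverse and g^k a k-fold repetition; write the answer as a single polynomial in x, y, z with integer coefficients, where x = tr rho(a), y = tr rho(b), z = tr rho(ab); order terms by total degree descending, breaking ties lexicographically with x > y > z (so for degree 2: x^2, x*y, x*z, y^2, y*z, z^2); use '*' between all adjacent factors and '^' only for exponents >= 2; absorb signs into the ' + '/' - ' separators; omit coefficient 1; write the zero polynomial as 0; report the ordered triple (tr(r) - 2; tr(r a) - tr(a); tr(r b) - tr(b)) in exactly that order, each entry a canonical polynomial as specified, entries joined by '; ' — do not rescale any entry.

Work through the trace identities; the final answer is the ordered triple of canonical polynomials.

x*y*z - x^2 - z^2; x^2*y*z - x^3 - x*y^2 - x*z^2 + y*z + 2*x; x*y^2*z - x^2*y - y*z^2

next, tr(b a b) = tr(b) * tr(a b) - tr(a)  (reduce the b square) = y*z - x
and tr(b a b a) = tr(b a) * tr(b a) - tr(1)  (split on b) = z^2 - 2
tr(b a^-1 b a) = tr(b a b) * tr(a) - tr(b a b a)  (eliminate a^-1) = x*y*z - x^2 - z^2 + 2
and tr(a^2 b) = tr(a) * tr(b a) - tr(b)  (reduce the a square) = x*z - y
next, tr(a^2) = tr(a) * tr(a) - tr(1)  (reduce the a square) = x^2 - 2
tr(b a^2 b) = tr(b) * tr(a^2 b) - tr(a^2)  (reduce the b square) = x*y*z - x^2 - y^2 + 2
tr(b a^2 b a) = tr(a) * tr(b a b a) - tr(b a b)  (reduce the a square) = x*z^2 - y*z - x
next, tr(b a^-1 b a^2) = tr(b a^2 b) * tr(a) - tr(b a^2 b a)  (eliminate a^-1) = x^2*y*z - x^3 - x*y^2 - x*z^2 + y*z + 3*x
next, tr(b a b^2) = tr(b) * tr(b a b) - tr(b a)  (reduce the b square) = y^2*z - x*y - z
next, tr(b a b^2 a) = tr(b) * tr(a b a b) - tr(a b a)  (reduce the b square) = y*z^2 - x*z - y
next, tr(b a^-1 b a b) = tr(b a b^2) * tr(a) - tr(b a b^2 a)  (eliminate a^-1) = x*y^2*z - x^2*y - y*z^2 + y
assemble the triple (tr(r) - 2; tr(r a) - x; tr(r b) - y)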